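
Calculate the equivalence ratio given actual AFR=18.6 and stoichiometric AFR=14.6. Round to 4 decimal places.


phi = AFR_stoich / AFR_actual
phi = 14.6 / 18.6 = 0.7849


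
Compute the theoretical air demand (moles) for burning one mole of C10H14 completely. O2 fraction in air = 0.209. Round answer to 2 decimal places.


Balanced combustion: C10H14 + 13.5 O2 -> 10 CO2 + 7 H2O
O2 needed = C + H/4 = 10 + 14/4 = 13.50 moles
Air moles = O2 / 0.209 = 13.50 / 0.209 = 64.59 moles air


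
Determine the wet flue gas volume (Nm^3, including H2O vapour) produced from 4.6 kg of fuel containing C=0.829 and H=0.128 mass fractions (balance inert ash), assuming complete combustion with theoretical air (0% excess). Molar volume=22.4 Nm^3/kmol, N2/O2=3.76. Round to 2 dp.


Per kg fuel: CO2 = (C/12 kmol)*22.4 = (0.829/12)*22.4 = 1.54747 Nm^3
Per kg fuel: H2O = (H/2 kmol)*22.4 = (0.128/2)*22.4 = 1.43360 Nm^3
O2 needed per kg fuel = C/12 + H/4 = 0.829/12 + 0.128/4 = 0.10108333 kmol
Per kg fuel: N2 = O2*3.76*22.4 = 0.10108333*3.76*22.4 = 8.51364 Nm^3
Total per kg = 1.54747 + 1.43360 + 8.51364 = 11.49471 Nm^3
Total = 11.49471 * 4.6 = 52.88 Nm^3


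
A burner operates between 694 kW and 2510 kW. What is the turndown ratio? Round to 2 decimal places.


TDR = Q_max / Q_min
TDR = 2510 / 694 = 3.62


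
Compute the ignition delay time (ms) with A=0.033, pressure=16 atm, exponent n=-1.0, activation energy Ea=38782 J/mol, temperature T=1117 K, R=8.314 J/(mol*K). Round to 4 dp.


tau = A * P^n * exp(Ea/(R*T))
P^n = 16^(-1.0) = 0.06250000
Ea/(R*T) = 38782/(8.314*1117) = 4.176063
exp(Ea/(R*T)) = 65.108993
tau = 0.033 * 0.06250000 * 65.108993 = 0.1343 ms


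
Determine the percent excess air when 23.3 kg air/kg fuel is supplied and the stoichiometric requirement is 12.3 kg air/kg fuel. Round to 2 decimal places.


Excess air = actual - stoichiometric = 23.3 - 12.3 = 11.00 kg/kg fuel
Excess air % = (excess / stoich) * 100 = (11.00 / 12.3) * 100 = 89.43%


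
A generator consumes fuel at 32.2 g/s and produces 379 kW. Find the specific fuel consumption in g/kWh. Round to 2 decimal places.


SFC = (mf / BP) * 3600
Rate = 32.2 / 379 = 0.084960 g/(s*kW)
SFC = 0.084960 * 3600 = 305.86 g/kWh


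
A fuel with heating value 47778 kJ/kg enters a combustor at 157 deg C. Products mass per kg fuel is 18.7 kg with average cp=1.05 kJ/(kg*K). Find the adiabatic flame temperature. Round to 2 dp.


T_ad = T_in + Hc / (m_p * cp)
Denominator = 18.7 * 1.05 = 19.6350
Temperature rise = 47778 / 19.6350 = 2433.31 K
T_ad = 157 + 2433.31 = 2590.31 deg C


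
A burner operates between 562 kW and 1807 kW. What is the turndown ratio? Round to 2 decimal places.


TDR = Q_max / Q_min
TDR = 1807 / 562 = 3.22


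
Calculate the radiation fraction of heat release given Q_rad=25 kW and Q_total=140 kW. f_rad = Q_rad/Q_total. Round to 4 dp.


f_rad = Q_rad / Q_total
f_rad = 25 / 140 = 0.1786


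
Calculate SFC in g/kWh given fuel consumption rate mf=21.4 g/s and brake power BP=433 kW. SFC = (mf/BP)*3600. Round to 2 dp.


SFC = (mf / BP) * 3600
Rate = 21.4 / 433 = 0.049423 g/(s*kW)
SFC = 0.049423 * 3600 = 177.92 g/kWh


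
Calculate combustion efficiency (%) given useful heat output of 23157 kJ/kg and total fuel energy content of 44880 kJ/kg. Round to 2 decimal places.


Efficiency = (Q_useful / Q_fuel) * 100
Efficiency = (23157 / 44880) * 100
Efficiency = 0.5160 * 100 = 51.60%


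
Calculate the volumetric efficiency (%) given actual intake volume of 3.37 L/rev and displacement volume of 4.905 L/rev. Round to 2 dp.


eta_v = (V_actual / V_disp) * 100
Ratio = 3.37 / 4.905 = 0.6871
eta_v = 0.6871 * 100 = 68.71%


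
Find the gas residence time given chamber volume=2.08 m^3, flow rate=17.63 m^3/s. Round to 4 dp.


tau = V / Q_flow
tau = 2.08 / 17.63 = 0.1180 s


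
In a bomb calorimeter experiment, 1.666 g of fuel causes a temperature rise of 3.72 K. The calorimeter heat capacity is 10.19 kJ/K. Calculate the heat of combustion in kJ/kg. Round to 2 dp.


Hc = C_cal * delta_T / m_fuel
Q_released = 10.19 * 3.72 = 37.9068 kJ
m_fuel = 1.666 g = 1.666/1000 kg = 0.001666 kg
Hc = 37.9068 / 0.001666 = 22753.18 kJ/kg


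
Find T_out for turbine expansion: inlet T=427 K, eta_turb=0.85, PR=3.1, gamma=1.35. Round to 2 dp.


T_out = T_in * (1 - eta * (1 - PR^(-(gamma-1)/gamma)))
Exponent = -(1.35-1)/1.35 = -0.25925926
PR^exp = 3.1^(-0.25925926) = 0.74577862
Factor = 1 - 0.85*(1 - 0.74577862) = 0.78391183
T_out = 427 * 0.78391183 = 334.73 K


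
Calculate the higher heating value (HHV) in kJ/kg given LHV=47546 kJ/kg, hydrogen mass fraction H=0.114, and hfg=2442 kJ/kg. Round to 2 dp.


HHV = LHV + hfg * 9 * H
Water addition = 2442 * 9 * 0.114 = 2505.492 kJ/kg
HHV = 47546 + 2505.492 = 50051.49 kJ/kg


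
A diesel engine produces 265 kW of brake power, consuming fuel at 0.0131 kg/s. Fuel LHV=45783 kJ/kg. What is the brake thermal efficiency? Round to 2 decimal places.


eta_BTE = (BP / (mf * LHV)) * 100
Denominator = 0.0131 * 45783 = 599.7573 kW
eta_BTE = (265 / 599.7573) * 100 = 44.18%


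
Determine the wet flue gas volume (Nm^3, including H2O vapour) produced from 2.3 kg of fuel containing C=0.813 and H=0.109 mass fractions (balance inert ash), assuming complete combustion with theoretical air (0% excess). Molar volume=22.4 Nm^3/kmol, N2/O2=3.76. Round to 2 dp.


Per kg fuel: CO2 = (C/12 kmol)*22.4 = (0.813/12)*22.4 = 1.51760 Nm^3
Per kg fuel: H2O = (H/2 kmol)*22.4 = (0.109/2)*22.4 = 1.22080 Nm^3
O2 needed per kg fuel = C/12 + H/4 = 0.813/12 + 0.109/4 = 0.09500000 kmol
Per kg fuel: N2 = O2*3.76*22.4 = 0.09500000*3.76*22.4 = 8.00128 Nm^3
Total per kg = 1.51760 + 1.22080 + 8.00128 = 10.73968 Nm^3
Total = 10.73968 * 2.3 = 24.70 Nm^3


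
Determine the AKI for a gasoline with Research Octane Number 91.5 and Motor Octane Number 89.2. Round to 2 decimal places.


AKI = (RON + MON) / 2
AKI = (91.5 + 89.2) / 2
AKI = 180.7 / 2 = 90.35


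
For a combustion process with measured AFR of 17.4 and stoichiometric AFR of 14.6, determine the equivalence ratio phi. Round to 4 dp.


phi = AFR_stoich / AFR_actual
phi = 14.6 / 17.4 = 0.8391


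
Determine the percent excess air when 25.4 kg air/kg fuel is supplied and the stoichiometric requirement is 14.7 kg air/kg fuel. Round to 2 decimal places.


Excess air = actual - stoichiometric = 25.4 - 14.7 = 10.70 kg/kg fuel
Excess air % = (excess / stoich) * 100 = (10.70 / 14.7) * 100 = 72.79%


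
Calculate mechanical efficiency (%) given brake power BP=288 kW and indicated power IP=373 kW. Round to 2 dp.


eta_mech = (BP / IP) * 100
Ratio = 288 / 373 = 0.7721
eta_mech = 0.7721 * 100 = 77.21%


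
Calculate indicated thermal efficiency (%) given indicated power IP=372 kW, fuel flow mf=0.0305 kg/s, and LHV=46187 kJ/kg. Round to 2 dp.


eta_ith = (IP / (mf * LHV)) * 100
Denominator = 0.0305 * 46187 = 1408.7035 kW
eta_ith = (372 / 1408.7035) * 100 = 26.41%


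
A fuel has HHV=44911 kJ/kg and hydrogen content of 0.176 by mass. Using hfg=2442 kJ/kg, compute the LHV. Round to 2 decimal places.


LHV = HHV - hfg * 9 * H
Water correction = 2442 * 9 * 0.176 = 3868.128 kJ/kg
LHV = 44911 - 3868.128 = 41042.87 kJ/kg


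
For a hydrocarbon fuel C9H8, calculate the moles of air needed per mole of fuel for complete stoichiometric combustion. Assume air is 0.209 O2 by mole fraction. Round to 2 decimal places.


Balanced combustion: C9H8 + 11 O2 -> 9 CO2 + 4 H2O
O2 needed = C + H/4 = 9 + 8/4 = 11.00 moles
Air moles = O2 / 0.209 = 11.00 / 0.209 = 52.63 moles air


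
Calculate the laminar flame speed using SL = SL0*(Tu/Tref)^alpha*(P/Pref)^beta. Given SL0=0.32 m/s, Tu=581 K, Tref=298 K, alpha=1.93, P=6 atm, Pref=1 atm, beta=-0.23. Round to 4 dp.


SL = SL0 * (Tu/Tref)^alpha * (P/Pref)^beta
T ratio = 581/298 = 1.94966443
(T ratio)^alpha = 1.94966443^1.93 = 3.627626
(P/Pref)^beta = 6^(-0.23) = 0.662255
SL = 0.32 * 3.627626 * 0.662255 = 0.7688 m/s


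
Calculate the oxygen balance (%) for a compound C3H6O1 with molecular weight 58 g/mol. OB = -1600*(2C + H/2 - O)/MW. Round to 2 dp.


OB = -1600 * (2C + H/2 - O) / MW
Inner = 2*3 + 6/2 - 1 = 8.00
OB = -1600 * 8.00 / 58 = -220.69%


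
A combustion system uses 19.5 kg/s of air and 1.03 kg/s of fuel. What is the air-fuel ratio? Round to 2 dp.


AFR = m_air / m_fuel
AFR = 19.5 / 1.03 = 18.93


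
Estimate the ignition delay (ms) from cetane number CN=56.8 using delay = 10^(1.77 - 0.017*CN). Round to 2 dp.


delay = 10^(1.77 - 0.017*CN)
Exponent = 1.77 - 0.017*56.8 = 0.8044
delay = 10^0.8044 = 6.37 ms


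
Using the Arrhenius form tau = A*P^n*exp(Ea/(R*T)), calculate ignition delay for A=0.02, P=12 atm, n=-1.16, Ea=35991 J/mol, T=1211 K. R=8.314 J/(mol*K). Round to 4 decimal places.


tau = A * P^n * exp(Ea/(R*T))
P^n = 12^(-1.16) = 0.05599507
Ea/(R*T) = 35991/(8.314*1211) = 3.574701
exp(Ea/(R*T)) = 35.683958
tau = 0.02 * 0.05599507 * 35.683958 = 0.0400 ms


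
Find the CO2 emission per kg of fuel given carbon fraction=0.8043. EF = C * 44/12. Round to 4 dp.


EF = C_frac * (M_CO2 / M_C)
EF = 0.8043 * (44/12)
EF = 0.8043 * 3.666667 = 2.9491 kg_CO2/kg_fuel


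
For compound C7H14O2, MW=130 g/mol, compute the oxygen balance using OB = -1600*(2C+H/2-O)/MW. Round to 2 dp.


OB = -1600 * (2C + H/2 - O) / MW
Inner = 2*7 + 14/2 - 2 = 19.00
OB = -1600 * 19.00 / 130 = -233.85%


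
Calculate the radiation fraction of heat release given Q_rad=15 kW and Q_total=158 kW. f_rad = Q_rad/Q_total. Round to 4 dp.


f_rad = Q_rad / Q_total
f_rad = 15 / 158 = 0.0949


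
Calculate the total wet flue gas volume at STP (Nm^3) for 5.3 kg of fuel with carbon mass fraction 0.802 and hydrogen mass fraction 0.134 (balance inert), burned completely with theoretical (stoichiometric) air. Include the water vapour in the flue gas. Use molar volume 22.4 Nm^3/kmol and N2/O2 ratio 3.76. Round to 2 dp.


Per kg fuel: CO2 = (C/12 kmol)*22.4 = (0.802/12)*22.4 = 1.49707 Nm^3
Per kg fuel: H2O = (H/2 kmol)*22.4 = (0.134/2)*22.4 = 1.50080 Nm^3
O2 needed per kg fuel = C/12 + H/4 = 0.802/12 + 0.134/4 = 0.10033333 kmol
Per kg fuel: N2 = O2*3.76*22.4 = 0.10033333*3.76*22.4 = 8.45047 Nm^3
Total per kg = 1.49707 + 1.50080 + 8.45047 = 11.44834 Nm^3
Total = 11.44834 * 5.3 = 60.68 Nm^3


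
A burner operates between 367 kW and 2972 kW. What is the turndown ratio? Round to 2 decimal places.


TDR = Q_max / Q_min
TDR = 2972 / 367 = 8.10


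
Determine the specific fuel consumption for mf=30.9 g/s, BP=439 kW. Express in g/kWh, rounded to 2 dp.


SFC = (mf / BP) * 3600
Rate = 30.9 / 439 = 0.070387 g/(s*kW)
SFC = 0.070387 * 3600 = 253.39 g/kWh


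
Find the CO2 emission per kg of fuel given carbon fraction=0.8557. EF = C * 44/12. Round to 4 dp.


EF = C_frac * (M_CO2 / M_C)
EF = 0.8557 * (44/12)
EF = 0.8557 * 3.666667 = 3.1376 kg_CO2/kg_fuel


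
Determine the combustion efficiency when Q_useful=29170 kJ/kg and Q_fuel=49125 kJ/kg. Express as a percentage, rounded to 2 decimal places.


Efficiency = (Q_useful / Q_fuel) * 100
Efficiency = (29170 / 49125) * 100
Efficiency = 0.5938 * 100 = 59.38%


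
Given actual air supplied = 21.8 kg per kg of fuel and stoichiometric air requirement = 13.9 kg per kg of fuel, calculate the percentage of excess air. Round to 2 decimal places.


Excess air = actual - stoichiometric = 21.8 - 13.9 = 7.90 kg/kg fuel
Excess air % = (excess / stoich) * 100 = (7.90 / 13.9) * 100 = 56.83%


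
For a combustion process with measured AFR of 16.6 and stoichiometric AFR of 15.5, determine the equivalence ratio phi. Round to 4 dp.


phi = AFR_stoich / AFR_actual
phi = 15.5 / 16.6 = 0.9337


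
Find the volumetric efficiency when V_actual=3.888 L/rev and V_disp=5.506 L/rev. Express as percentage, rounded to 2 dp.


eta_v = (V_actual / V_disp) * 100
Ratio = 3.888 / 5.506 = 0.7061
eta_v = 0.7061 * 100 = 70.61%


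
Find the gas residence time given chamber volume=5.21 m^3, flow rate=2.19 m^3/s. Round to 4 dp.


tau = V / Q_flow
tau = 5.21 / 2.19 = 2.3790 s


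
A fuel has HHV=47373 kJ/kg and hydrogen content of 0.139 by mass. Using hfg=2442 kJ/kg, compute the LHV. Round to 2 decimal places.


LHV = HHV - hfg * 9 * H
Water correction = 2442 * 9 * 0.139 = 3054.942 kJ/kg
LHV = 47373 - 3054.942 = 44318.06 kJ/kg


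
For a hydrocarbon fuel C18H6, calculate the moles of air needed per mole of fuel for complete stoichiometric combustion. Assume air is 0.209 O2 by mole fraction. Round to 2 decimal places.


Balanced combustion: C18H6 + 19.5 O2 -> 18 CO2 + 3 H2O
O2 needed = C + H/4 = 18 + 6/4 = 19.50 moles
Air moles = O2 / 0.209 = 19.50 / 0.209 = 93.30 moles air


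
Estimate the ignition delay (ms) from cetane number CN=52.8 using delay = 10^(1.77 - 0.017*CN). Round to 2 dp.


delay = 10^(1.77 - 0.017*CN)
Exponent = 1.77 - 0.017*52.8 = 0.8724
delay = 10^0.8724 = 7.45 ms


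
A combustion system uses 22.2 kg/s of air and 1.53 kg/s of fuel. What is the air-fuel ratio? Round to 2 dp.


AFR = m_air / m_fuel
AFR = 22.2 / 1.53 = 14.51


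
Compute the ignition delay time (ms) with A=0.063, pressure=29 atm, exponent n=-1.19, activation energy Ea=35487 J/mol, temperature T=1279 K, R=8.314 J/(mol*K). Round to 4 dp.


tau = A * P^n * exp(Ea/(R*T))
P^n = 29^(-1.19) = 0.01818639
Ea/(R*T) = 35487/(8.314*1279) = 3.337250
exp(Ea/(R*T)) = 28.141626
tau = 0.063 * 0.01818639 * 28.141626 = 0.0322 ms


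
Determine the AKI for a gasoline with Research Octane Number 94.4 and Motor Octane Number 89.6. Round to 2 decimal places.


AKI = (RON + MON) / 2
AKI = (94.4 + 89.6) / 2
AKI = 184.0 / 2 = 92.00


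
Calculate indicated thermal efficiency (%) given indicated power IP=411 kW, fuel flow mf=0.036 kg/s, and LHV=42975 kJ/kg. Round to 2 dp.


eta_ith = (IP / (mf * LHV)) * 100
Denominator = 0.036 * 42975 = 1547.1000 kW
eta_ith = (411 / 1547.1000) * 100 = 26.57%


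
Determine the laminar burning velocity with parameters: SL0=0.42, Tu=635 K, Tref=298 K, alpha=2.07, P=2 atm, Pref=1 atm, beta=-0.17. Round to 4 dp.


SL = SL0 * (Tu/Tref)^alpha * (P/Pref)^beta
T ratio = 635/298 = 2.13087248
(T ratio)^alpha = 2.13087248^2.07 = 4.787557
(P/Pref)^beta = 2^(-0.17) = 0.888843
SL = 0.42 * 4.787557 * 0.888843 = 1.7873 m/s


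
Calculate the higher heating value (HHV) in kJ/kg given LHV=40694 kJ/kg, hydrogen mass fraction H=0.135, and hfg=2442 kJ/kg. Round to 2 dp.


HHV = LHV + hfg * 9 * H
Water addition = 2442 * 9 * 0.135 = 2967.030 kJ/kg
HHV = 40694 + 2967.030 = 43661.03 kJ/kg


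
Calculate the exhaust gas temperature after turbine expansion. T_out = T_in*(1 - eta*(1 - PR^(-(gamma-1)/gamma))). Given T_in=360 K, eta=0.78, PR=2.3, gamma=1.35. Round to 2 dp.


T_out = T_in * (1 - eta * (1 - PR^(-(gamma-1)/gamma)))
Exponent = -(1.35-1)/1.35 = -0.25925926
PR^exp = 2.3^(-0.25925926) = 0.80578413
Factor = 1 - 0.78*(1 - 0.80578413) = 0.84851162
T_out = 360 * 0.84851162 = 305.46 K


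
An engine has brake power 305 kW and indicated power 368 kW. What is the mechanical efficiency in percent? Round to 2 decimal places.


eta_mech = (BP / IP) * 100
Ratio = 305 / 368 = 0.8288
eta_mech = 0.8288 * 100 = 82.88%


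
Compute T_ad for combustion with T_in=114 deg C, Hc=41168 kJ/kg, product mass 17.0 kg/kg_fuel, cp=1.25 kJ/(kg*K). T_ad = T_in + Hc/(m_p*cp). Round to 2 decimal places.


T_ad = T_in + Hc / (m_p * cp)
Denominator = 17.0 * 1.25 = 21.2500
Temperature rise = 41168 / 21.2500 = 1937.32 K
T_ad = 114 + 1937.32 = 2051.32 deg C


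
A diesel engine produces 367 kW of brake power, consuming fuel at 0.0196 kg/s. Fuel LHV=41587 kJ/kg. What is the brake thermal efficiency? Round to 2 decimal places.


eta_BTE = (BP / (mf * LHV)) * 100
Denominator = 0.0196 * 41587 = 815.1052 kW
eta_BTE = (367 / 815.1052) * 100 = 45.02%


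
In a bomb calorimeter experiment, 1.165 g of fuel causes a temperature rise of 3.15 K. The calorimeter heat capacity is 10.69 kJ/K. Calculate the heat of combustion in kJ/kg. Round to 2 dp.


Hc = C_cal * delta_T / m_fuel
Q_released = 10.69 * 3.15 = 33.6735 kJ
m_fuel = 1.165 g = 1.165/1000 kg = 0.001165 kg
Hc = 33.6735 / 0.001165 = 28904.29 kJ/kg


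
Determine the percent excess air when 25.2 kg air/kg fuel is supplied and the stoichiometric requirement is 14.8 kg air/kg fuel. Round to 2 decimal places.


Excess air = actual - stoichiometric = 25.2 - 14.8 = 10.40 kg/kg fuel
Excess air % = (excess / stoich) * 100 = (10.40 / 14.8) * 100 = 70.27%


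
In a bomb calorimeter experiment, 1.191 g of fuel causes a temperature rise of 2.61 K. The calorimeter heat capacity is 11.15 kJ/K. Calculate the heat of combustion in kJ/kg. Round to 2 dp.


Hc = C_cal * delta_T / m_fuel
Q_released = 11.15 * 2.61 = 29.1015 kJ
m_fuel = 1.191 g = 1.191/1000 kg = 0.001191 kg
Hc = 29.1015 / 0.001191 = 24434.51 kJ/kg


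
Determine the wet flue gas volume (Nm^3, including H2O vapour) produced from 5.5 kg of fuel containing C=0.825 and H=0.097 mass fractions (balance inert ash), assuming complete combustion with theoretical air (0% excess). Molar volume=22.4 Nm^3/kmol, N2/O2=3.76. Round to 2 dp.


Per kg fuel: CO2 = (C/12 kmol)*22.4 = (0.825/12)*22.4 = 1.54000 Nm^3
Per kg fuel: H2O = (H/2 kmol)*22.4 = (0.097/2)*22.4 = 1.08640 Nm^3
O2 needed per kg fuel = C/12 + H/4 = 0.825/12 + 0.097/4 = 0.09300000 kmol
Per kg fuel: N2 = O2*3.76*22.4 = 0.09300000*3.76*22.4 = 7.83283 Nm^3
Total per kg = 1.54000 + 1.08640 + 7.83283 = 10.45923 Nm^3
Total = 10.45923 * 5.5 = 57.53 Nm^3


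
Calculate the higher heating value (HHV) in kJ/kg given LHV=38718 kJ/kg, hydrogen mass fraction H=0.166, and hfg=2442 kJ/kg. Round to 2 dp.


HHV = LHV + hfg * 9 * H
Water addition = 2442 * 9 * 0.166 = 3648.348 kJ/kg
HHV = 38718 + 3648.348 = 42366.35 kJ/kg


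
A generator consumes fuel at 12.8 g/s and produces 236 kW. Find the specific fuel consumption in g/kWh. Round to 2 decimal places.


SFC = (mf / BP) * 3600
Rate = 12.8 / 236 = 0.054237 g/(s*kW)
SFC = 0.054237 * 3600 = 195.25 g/kWh


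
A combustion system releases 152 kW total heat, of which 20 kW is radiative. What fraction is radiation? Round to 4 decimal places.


f_rad = Q_rad / Q_total
f_rad = 20 / 152 = 0.1316


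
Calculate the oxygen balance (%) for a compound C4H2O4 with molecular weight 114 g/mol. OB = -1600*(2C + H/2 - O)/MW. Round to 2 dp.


OB = -1600 * (2C + H/2 - O) / MW
Inner = 2*4 + 2/2 - 4 = 5.00
OB = -1600 * 5.00 / 114 = -70.18%


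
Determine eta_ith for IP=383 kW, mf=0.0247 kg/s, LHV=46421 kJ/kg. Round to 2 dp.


eta_ith = (IP / (mf * LHV)) * 100
Denominator = 0.0247 * 46421 = 1146.5987 kW
eta_ith = (383 / 1146.5987) * 100 = 33.40%


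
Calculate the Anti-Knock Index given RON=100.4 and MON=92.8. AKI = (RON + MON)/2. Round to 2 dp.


AKI = (RON + MON) / 2
AKI = (100.4 + 92.8) / 2
AKI = 193.2 / 2 = 96.60


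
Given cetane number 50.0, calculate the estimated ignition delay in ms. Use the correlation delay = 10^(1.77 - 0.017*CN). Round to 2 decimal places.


delay = 10^(1.77 - 0.017*CN)
Exponent = 1.77 - 0.017*50.0 = 0.9200
delay = 10^0.9200 = 8.32 ms


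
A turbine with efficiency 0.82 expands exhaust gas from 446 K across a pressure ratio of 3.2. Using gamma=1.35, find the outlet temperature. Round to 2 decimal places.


T_out = T_in * (1 - eta * (1 - PR^(-(gamma-1)/gamma)))
Exponent = -(1.35-1)/1.35 = -0.25925926
PR^exp = 3.2^(-0.25925926) = 0.73966521
Factor = 1 - 0.82*(1 - 0.73966521) = 0.78652547
T_out = 446 * 0.78652547 = 350.79 K


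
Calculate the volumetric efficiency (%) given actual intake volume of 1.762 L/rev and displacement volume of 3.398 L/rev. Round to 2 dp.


eta_v = (V_actual / V_disp) * 100
Ratio = 1.762 / 3.398 = 0.5185
eta_v = 0.5185 * 100 = 51.85%


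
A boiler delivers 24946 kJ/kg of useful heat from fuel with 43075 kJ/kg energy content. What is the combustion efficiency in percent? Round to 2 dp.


Efficiency = (Q_useful / Q_fuel) * 100
Efficiency = (24946 / 43075) * 100
Efficiency = 0.5791 * 100 = 57.91%


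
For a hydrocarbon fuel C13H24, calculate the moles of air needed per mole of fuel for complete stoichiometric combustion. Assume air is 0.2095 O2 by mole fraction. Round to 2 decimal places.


Balanced combustion: C13H24 + 19 O2 -> 13 CO2 + 12 H2O
O2 needed = C + H/4 = 13 + 24/4 = 19.00 moles
Air moles = O2 / 0.2095 = 19.00 / 0.2095 = 90.69 moles air


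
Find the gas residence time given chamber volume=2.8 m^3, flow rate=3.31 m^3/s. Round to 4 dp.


tau = V / Q_flow
tau = 2.8 / 3.31 = 0.8459 s


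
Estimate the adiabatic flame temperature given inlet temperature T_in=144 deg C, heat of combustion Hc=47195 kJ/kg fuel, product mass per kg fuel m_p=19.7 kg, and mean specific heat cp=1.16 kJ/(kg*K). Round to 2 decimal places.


T_ad = T_in + Hc / (m_p * cp)
Denominator = 19.7 * 1.16 = 22.8520
Temperature rise = 47195 / 22.8520 = 2065.25 K
T_ad = 144 + 2065.25 = 2209.25 deg C


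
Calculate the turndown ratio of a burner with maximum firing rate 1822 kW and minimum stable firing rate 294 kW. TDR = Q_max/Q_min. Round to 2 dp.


TDR = Q_max / Q_min
TDR = 1822 / 294 = 6.20


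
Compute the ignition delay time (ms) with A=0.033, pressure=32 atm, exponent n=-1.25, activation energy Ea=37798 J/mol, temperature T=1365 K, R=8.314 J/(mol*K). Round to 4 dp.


tau = A * P^n * exp(Ea/(R*T))
P^n = 32^(-1.25) = 0.01313901
Ea/(R*T) = 37798/(8.314*1365) = 3.330628
exp(Ea/(R*T)) = 27.955897
tau = 0.033 * 0.01313901 * 27.955897 = 0.0121 ms


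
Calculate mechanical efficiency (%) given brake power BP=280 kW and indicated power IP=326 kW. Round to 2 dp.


eta_mech = (BP / IP) * 100
Ratio = 280 / 326 = 0.8589
eta_mech = 0.8589 * 100 = 85.89%


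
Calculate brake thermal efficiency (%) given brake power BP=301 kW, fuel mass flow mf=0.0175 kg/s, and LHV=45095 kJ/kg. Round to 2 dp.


eta_BTE = (BP / (mf * LHV)) * 100
Denominator = 0.0175 * 45095 = 789.1625 kW
eta_BTE = (301 / 789.1625) * 100 = 38.14%


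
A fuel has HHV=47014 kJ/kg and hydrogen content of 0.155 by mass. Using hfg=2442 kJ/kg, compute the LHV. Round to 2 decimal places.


LHV = HHV - hfg * 9 * H
Water correction = 2442 * 9 * 0.155 = 3406.590 kJ/kg
LHV = 47014 - 3406.590 = 43607.41 kJ/kg


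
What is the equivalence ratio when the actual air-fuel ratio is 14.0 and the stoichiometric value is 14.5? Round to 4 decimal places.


phi = AFR_stoich / AFR_actual
phi = 14.5 / 14.0 = 1.0357


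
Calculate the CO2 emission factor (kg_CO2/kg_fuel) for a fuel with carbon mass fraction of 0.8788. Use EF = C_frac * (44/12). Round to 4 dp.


EF = C_frac * (M_CO2 / M_C)
EF = 0.8788 * (44/12)
EF = 0.8788 * 3.666667 = 3.2223 kg_CO2/kg_fuel


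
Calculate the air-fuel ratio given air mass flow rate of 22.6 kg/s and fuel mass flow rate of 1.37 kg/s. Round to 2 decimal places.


AFR = m_air / m_fuel
AFR = 22.6 / 1.37 = 16.50


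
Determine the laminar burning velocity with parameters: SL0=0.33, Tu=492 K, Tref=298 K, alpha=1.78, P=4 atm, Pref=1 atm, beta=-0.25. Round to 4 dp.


SL = SL0 * (Tu/Tref)^alpha * (P/Pref)^beta
T ratio = 492/298 = 1.65100671
(T ratio)^alpha = 1.65100671^1.78 = 2.441141
(P/Pref)^beta = 4^(-0.25) = 0.707107
SL = 0.33 * 2.441141 * 0.707107 = 0.5696 m/s


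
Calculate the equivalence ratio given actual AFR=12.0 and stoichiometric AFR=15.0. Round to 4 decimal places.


phi = AFR_stoich / AFR_actual
phi = 15.0 / 12.0 = 1.2500


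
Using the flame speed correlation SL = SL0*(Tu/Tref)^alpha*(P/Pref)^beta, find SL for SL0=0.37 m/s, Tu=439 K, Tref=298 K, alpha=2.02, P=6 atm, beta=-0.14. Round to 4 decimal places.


SL = SL0 * (Tu/Tref)^alpha * (P/Pref)^beta
T ratio = 439/298 = 1.47315436
(T ratio)^alpha = 1.47315436^2.02 = 2.187064
(P/Pref)^beta = 6^(-0.14) = 0.778142
SL = 0.37 * 2.187064 * 0.778142 = 0.6297 m/s


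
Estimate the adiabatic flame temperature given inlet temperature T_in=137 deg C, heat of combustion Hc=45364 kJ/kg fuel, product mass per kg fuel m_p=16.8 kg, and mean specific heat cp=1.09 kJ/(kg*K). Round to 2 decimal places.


T_ad = T_in + Hc / (m_p * cp)
Denominator = 16.8 * 1.09 = 18.3120
Temperature rise = 45364 / 18.3120 = 2477.28 K
T_ad = 137 + 2477.28 = 2614.28 deg C


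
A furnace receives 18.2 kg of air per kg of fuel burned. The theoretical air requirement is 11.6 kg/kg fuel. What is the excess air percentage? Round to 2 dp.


Excess air = actual - stoichiometric = 18.2 - 11.6 = 6.60 kg/kg fuel
Excess air % = (excess / stoich) * 100 = (6.60 / 11.6) * 100 = 56.90%


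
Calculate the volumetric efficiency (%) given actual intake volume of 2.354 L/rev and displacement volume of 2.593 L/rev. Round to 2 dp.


eta_v = (V_actual / V_disp) * 100
Ratio = 2.354 / 2.593 = 0.9078
eta_v = 0.9078 * 100 = 90.78%


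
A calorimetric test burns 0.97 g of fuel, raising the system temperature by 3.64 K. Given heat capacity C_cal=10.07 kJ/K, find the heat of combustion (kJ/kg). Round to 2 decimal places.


Hc = C_cal * delta_T / m_fuel
Q_released = 10.07 * 3.64 = 36.6548 kJ
m_fuel = 0.97 g = 0.97/1000 kg = 0.000970 kg
Hc = 36.6548 / 0.000970 = 37788.45 kJ/kg


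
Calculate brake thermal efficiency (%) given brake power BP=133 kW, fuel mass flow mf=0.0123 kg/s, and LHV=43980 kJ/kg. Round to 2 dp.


eta_BTE = (BP / (mf * LHV)) * 100
Denominator = 0.0123 * 43980 = 540.9540 kW
eta_BTE = (133 / 540.9540) * 100 = 24.59%


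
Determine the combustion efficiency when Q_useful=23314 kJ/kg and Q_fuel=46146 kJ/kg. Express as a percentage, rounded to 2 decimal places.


Efficiency = (Q_useful / Q_fuel) * 100
Efficiency = (23314 / 46146) * 100
Efficiency = 0.5052 * 100 = 50.52%


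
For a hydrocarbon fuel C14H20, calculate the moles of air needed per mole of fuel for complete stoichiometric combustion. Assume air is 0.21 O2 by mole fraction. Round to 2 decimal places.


Balanced combustion: C14H20 + 19 O2 -> 14 CO2 + 10 H2O
O2 needed = C + H/4 = 14 + 20/4 = 19.00 moles
Air moles = O2 / 0.21 = 19.00 / 0.21 = 90.48 moles air


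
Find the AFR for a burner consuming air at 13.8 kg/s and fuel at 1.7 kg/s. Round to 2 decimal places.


AFR = m_air / m_fuel
AFR = 13.8 / 1.7 = 8.12


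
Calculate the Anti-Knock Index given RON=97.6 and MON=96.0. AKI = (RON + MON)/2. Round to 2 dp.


AKI = (RON + MON) / 2
AKI = (97.6 + 96.0) / 2
AKI = 193.6 / 2 = 96.80


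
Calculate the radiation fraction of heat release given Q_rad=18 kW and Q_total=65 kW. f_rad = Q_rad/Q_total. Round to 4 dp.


f_rad = Q_rad / Q_total
f_rad = 18 / 65 = 0.2769


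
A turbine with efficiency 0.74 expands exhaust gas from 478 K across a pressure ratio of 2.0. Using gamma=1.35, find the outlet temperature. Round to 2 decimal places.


T_out = T_in * (1 - eta * (1 - PR^(-(gamma-1)/gamma)))
Exponent = -(1.35-1)/1.35 = -0.25925926
PR^exp = 2.0^(-0.25925926) = 0.83551680
Factor = 1 - 0.74*(1 - 0.83551680) = 0.87828243
T_out = 478 * 0.87828243 = 419.82 K


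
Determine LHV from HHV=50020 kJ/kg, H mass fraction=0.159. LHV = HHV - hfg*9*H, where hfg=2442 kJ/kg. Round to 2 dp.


LHV = HHV - hfg * 9 * H
Water correction = 2442 * 9 * 0.159 = 3494.502 kJ/kg
LHV = 50020 - 3494.502 = 46525.50 kJ/kg


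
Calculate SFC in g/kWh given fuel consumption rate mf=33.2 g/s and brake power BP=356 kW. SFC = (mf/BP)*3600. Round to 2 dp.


SFC = (mf / BP) * 3600
Rate = 33.2 / 356 = 0.093258 g/(s*kW)
SFC = 0.093258 * 3600 = 335.73 g/kWh


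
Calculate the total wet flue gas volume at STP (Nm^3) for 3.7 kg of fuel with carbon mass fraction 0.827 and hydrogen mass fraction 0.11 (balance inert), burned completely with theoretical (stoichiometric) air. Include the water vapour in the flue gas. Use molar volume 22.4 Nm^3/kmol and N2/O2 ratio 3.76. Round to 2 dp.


Per kg fuel: CO2 = (C/12 kmol)*22.4 = (0.827/12)*22.4 = 1.54373 Nm^3
Per kg fuel: H2O = (H/2 kmol)*22.4 = (0.11/2)*22.4 = 1.23200 Nm^3
O2 needed per kg fuel = C/12 + H/4 = 0.827/12 + 0.11/4 = 0.09641667 kmol
Per kg fuel: N2 = O2*3.76*22.4 = 0.09641667*3.76*22.4 = 8.12060 Nm^3
Total per kg = 1.54373 + 1.23200 + 8.12060 = 10.89633 Nm^3
Total = 10.89633 * 3.7 = 40.32 Nm^3


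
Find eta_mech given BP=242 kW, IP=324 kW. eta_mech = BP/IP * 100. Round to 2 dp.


eta_mech = (BP / IP) * 100
Ratio = 242 / 324 = 0.7469
eta_mech = 0.7469 * 100 = 74.69%


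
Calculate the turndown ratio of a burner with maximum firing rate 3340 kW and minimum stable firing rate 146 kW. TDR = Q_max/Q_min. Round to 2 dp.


TDR = Q_max / Q_min
TDR = 3340 / 146 = 22.88


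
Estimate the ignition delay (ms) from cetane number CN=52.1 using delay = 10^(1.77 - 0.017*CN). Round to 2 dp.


delay = 10^(1.77 - 0.017*CN)
Exponent = 1.77 - 0.017*52.1 = 0.8843
delay = 10^0.8843 = 7.66 ms


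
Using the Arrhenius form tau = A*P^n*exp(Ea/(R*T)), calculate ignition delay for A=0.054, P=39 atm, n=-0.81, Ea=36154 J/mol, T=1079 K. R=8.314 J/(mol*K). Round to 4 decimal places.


tau = A * P^n * exp(Ea/(R*T))
P^n = 39^(-0.81) = 0.05143250
Ea/(R*T) = 36154/(8.314*1079) = 4.030184
exp(Ea/(R*T)) = 56.271272
tau = 0.054 * 0.05143250 * 56.271272 = 0.1563 ms


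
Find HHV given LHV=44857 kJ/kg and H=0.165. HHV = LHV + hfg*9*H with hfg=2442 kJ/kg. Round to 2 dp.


HHV = LHV + hfg * 9 * H
Water addition = 2442 * 9 * 0.165 = 3626.370 kJ/kg
HHV = 44857 + 3626.370 = 48483.37 kJ/kg


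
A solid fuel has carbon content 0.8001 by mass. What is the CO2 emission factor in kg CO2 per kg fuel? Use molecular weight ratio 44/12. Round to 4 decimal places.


EF = C_frac * (M_CO2 / M_C)
EF = 0.8001 * (44/12)
EF = 0.8001 * 3.666667 = 2.9337 kg_CO2/kg_fuel


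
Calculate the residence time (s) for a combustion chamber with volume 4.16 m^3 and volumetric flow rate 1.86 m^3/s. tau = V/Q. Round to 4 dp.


tau = V / Q_flow
tau = 4.16 / 1.86 = 2.2366 s


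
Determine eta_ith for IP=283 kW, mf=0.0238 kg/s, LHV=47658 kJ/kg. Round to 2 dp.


eta_ith = (IP / (mf * LHV)) * 100
Denominator = 0.0238 * 47658 = 1134.2604 kW
eta_ith = (283 / 1134.2604) * 100 = 24.95%


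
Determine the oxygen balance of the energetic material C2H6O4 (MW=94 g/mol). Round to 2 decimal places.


OB = -1600 * (2C + H/2 - O) / MW
Inner = 2*2 + 6/2 - 4 = 3.00
OB = -1600 * 3.00 / 94 = -51.06%


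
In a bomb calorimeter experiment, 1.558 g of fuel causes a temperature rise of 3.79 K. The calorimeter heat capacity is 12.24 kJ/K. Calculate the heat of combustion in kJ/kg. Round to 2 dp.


Hc = C_cal * delta_T / m_fuel
Q_released = 12.24 * 3.79 = 46.3896 kJ
m_fuel = 1.558 g = 1.558/1000 kg = 0.001558 kg
Hc = 46.3896 / 0.001558 = 29775.10 kJ/kg


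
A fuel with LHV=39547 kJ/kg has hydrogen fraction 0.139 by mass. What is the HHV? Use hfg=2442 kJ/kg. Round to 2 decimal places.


HHV = LHV + hfg * 9 * H
Water addition = 2442 * 9 * 0.139 = 3054.942 kJ/kg
HHV = 39547 + 3054.942 = 42601.94 kJ/kg


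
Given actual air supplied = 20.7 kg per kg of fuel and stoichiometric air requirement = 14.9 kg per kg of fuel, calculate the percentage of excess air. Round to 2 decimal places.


Excess air = actual - stoichiometric = 20.7 - 14.9 = 5.80 kg/kg fuel
Excess air % = (excess / stoich) * 100 = (5.80 / 14.9) * 100 = 38.93%


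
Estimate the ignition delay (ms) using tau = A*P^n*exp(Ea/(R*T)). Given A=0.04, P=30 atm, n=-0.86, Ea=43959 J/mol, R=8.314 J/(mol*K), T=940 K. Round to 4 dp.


tau = A * P^n * exp(Ea/(R*T))
P^n = 30^(-0.86) = 0.05366310
Ea/(R*T) = 43959/(8.314*940) = 5.624837
exp(Ea/(R*T)) = 277.227053
tau = 0.04 * 0.05366310 * 277.227053 = 0.5951 ms


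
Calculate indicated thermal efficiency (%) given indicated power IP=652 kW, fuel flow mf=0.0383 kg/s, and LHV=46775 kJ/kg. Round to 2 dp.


eta_ith = (IP / (mf * LHV)) * 100
Denominator = 0.0383 * 46775 = 1791.4825 kW
eta_ith = (652 / 1791.4825) * 100 = 36.39%


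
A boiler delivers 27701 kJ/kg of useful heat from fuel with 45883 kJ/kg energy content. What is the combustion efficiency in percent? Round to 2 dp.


Efficiency = (Q_useful / Q_fuel) * 100
Efficiency = (27701 / 45883) * 100
Efficiency = 0.6037 * 100 = 60.37%


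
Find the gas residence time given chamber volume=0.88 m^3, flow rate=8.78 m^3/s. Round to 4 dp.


tau = V / Q_flow
tau = 0.88 / 8.78 = 0.1002 s


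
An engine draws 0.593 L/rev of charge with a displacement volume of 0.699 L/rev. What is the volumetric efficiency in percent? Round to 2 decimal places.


eta_v = (V_actual / V_disp) * 100
Ratio = 0.593 / 0.699 = 0.8484
eta_v = 0.8484 * 100 = 84.84%


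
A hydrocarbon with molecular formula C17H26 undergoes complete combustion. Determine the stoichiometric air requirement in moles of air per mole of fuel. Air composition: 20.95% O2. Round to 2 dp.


Balanced combustion: C17H26 + 23.5 O2 -> 17 CO2 + 13 H2O
O2 needed = C + H/4 = 17 + 26/4 = 23.50 moles
Air moles = O2 / 0.2095 = 23.50 / 0.2095 = 112.17 moles air


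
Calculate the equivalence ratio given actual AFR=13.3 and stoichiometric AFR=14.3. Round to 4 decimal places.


phi = AFR_stoich / AFR_actual
phi = 14.3 / 13.3 = 1.0752


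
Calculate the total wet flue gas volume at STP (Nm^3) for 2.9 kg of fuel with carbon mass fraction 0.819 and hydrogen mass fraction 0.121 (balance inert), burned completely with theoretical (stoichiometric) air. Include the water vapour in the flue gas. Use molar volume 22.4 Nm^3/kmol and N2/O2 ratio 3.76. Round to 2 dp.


Per kg fuel: CO2 = (C/12 kmol)*22.4 = (0.819/12)*22.4 = 1.52880 Nm^3
Per kg fuel: H2O = (H/2 kmol)*22.4 = (0.121/2)*22.4 = 1.35520 Nm^3
O2 needed per kg fuel = C/12 + H/4 = 0.819/12 + 0.121/4 = 0.09850000 kmol
Per kg fuel: N2 = O2*3.76*22.4 = 0.09850000*3.76*22.4 = 8.29606 Nm^3
Total per kg = 1.52880 + 1.35520 + 8.29606 = 11.18006 Nm^3
Total = 11.18006 * 2.9 = 32.42 Nm^3


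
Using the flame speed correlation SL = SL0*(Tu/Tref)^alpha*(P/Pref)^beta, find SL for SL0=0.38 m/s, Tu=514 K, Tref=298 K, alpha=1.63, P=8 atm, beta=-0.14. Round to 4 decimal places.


SL = SL0 * (Tu/Tref)^alpha * (P/Pref)^beta
T ratio = 514/298 = 1.72483221
(T ratio)^alpha = 1.72483221^1.63 = 2.431629
(P/Pref)^beta = 8^(-0.14) = 0.747425
SL = 0.38 * 2.431629 * 0.747425 = 0.6906 m/s


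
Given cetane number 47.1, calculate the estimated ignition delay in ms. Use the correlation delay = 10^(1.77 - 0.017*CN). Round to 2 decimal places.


delay = 10^(1.77 - 0.017*CN)
Exponent = 1.77 - 0.017*47.1 = 0.9693
delay = 10^0.9693 = 9.32 ms


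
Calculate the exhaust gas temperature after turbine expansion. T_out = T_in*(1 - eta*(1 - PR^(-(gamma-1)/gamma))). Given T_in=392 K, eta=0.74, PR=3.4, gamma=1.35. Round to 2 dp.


T_out = T_in * (1 - eta * (1 - PR^(-(gamma-1)/gamma)))
Exponent = -(1.35-1)/1.35 = -0.25925926
PR^exp = 3.4^(-0.25925926) = 0.72813041
Factor = 1 - 0.74*(1 - 0.72813041) = 0.79881650
T_out = 392 * 0.79881650 = 313.14 K


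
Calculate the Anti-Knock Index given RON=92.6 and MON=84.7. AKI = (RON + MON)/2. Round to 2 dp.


AKI = (RON + MON) / 2
AKI = (92.6 + 84.7) / 2
AKI = 177.3 / 2 = 88.65


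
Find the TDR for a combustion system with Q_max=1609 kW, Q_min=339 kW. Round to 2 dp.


TDR = Q_max / Q_min
TDR = 1609 / 339 = 4.75


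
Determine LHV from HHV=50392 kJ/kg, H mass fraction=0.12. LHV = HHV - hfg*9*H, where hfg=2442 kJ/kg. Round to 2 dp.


LHV = HHV - hfg * 9 * H
Water correction = 2442 * 9 * 0.12 = 2637.360 kJ/kg
LHV = 50392 - 2637.360 = 47754.64 kJ/kg


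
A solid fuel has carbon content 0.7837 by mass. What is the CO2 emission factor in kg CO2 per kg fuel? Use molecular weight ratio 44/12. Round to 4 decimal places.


EF = C_frac * (M_CO2 / M_C)
EF = 0.7837 * (44/12)
EF = 0.7837 * 3.666667 = 2.8736 kg_CO2/kg_fuel


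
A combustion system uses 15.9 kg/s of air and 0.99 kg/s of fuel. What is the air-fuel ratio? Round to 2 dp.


AFR = m_air / m_fuel
AFR = 15.9 / 0.99 = 16.06


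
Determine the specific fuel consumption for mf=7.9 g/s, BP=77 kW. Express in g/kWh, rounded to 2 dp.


SFC = (mf / BP) * 3600
Rate = 7.9 / 77 = 0.102597 g/(s*kW)
SFC = 0.102597 * 3600 = 369.35 g/kWh


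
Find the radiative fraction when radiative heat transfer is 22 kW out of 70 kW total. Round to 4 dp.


f_rad = Q_rad / Q_total
f_rad = 22 / 70 = 0.3143


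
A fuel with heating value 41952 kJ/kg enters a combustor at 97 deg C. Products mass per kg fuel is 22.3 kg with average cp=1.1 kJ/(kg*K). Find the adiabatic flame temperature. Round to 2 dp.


T_ad = T_in + Hc / (m_p * cp)
Denominator = 22.3 * 1.1 = 24.5300
Temperature rise = 41952 / 24.5300 = 1710.23 K
T_ad = 97 + 1710.23 = 1807.23 deg C


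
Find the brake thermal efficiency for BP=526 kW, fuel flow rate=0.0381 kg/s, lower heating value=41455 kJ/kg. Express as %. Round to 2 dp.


eta_BTE = (BP / (mf * LHV)) * 100
Denominator = 0.0381 * 41455 = 1579.4355 kW
eta_BTE = (526 / 1579.4355) * 100 = 33.30%


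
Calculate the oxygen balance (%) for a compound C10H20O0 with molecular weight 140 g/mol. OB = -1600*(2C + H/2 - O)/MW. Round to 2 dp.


OB = -1600 * (2C + H/2 - O) / MW
Inner = 2*10 + 20/2 - 0 = 30.00
OB = -1600 * 30.00 / 140 = -342.86%


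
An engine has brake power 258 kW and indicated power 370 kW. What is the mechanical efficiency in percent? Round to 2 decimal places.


eta_mech = (BP / IP) * 100
Ratio = 258 / 370 = 0.6973
eta_mech = 0.6973 * 100 = 69.73%


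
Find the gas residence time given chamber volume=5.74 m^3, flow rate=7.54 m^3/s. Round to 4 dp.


tau = V / Q_flow
tau = 5.74 / 7.54 = 0.7613 s


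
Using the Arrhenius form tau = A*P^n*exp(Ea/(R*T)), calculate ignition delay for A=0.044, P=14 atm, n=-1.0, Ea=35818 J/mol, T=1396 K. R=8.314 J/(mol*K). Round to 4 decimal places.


tau = A * P^n * exp(Ea/(R*T))
P^n = 14^(-1.0) = 0.07142857
Ea/(R*T) = 35818/(8.314*1396) = 3.086071
exp(Ea/(R*T)) = 21.890896
tau = 0.044 * 0.07142857 * 21.890896 = 0.0688 ms


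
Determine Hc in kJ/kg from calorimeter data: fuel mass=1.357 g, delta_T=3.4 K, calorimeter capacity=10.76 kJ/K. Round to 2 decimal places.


Hc = C_cal * delta_T / m_fuel
Q_released = 10.76 * 3.4 = 36.5840 kJ
m_fuel = 1.357 g = 1.357/1000 kg = 0.001357 kg
Hc = 36.5840 / 0.001357 = 26959.47 kJ/kg


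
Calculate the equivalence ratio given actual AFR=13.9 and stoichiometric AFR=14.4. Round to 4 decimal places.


phi = AFR_stoich / AFR_actual
phi = 14.4 / 13.9 = 1.0360


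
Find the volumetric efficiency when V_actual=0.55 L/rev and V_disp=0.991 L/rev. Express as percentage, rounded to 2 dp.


eta_v = (V_actual / V_disp) * 100
Ratio = 0.55 / 0.991 = 0.5550
eta_v = 0.5550 * 100 = 55.50%


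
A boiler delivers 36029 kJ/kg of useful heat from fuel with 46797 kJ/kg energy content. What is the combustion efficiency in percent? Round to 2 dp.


Efficiency = (Q_useful / Q_fuel) * 100
Efficiency = (36029 / 46797) * 100
Efficiency = 0.7699 * 100 = 76.99%


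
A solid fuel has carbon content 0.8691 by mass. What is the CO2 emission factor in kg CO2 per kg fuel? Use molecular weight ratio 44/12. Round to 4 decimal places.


EF = C_frac * (M_CO2 / M_C)
EF = 0.8691 * (44/12)
EF = 0.8691 * 3.666667 = 3.1867 kg_CO2/kg_fuel


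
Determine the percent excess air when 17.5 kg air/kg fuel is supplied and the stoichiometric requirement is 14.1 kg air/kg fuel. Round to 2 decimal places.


Excess air = actual - stoichiometric = 17.5 - 14.1 = 3.40 kg/kg fuel
Excess air % = (excess / stoich) * 100 = (3.40 / 14.1) * 100 = 24.11%


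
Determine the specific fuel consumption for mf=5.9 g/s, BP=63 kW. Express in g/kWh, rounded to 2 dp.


SFC = (mf / BP) * 3600
Rate = 5.9 / 63 = 0.093651 g/(s*kW)
SFC = 0.093651 * 3600 = 337.14 g/kWh


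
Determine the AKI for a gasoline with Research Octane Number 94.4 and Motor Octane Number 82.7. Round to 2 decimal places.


AKI = (RON + MON) / 2
AKI = (94.4 + 82.7) / 2
AKI = 177.1 / 2 = 88.55


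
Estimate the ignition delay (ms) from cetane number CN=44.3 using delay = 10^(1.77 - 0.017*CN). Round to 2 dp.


delay = 10^(1.77 - 0.017*CN)
Exponent = 1.77 - 0.017*44.3 = 1.0169
delay = 10^1.0169 = 10.40 ms
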